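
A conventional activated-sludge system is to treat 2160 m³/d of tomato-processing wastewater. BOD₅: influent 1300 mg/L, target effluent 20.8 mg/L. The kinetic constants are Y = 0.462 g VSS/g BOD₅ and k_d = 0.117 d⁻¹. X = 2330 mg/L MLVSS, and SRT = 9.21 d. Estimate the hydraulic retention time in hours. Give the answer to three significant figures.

τ ≈ 27.0 h

From the SRT design equation V = Y Q (S₀−S) θ_c / [X (1 + k_d θ_c)] = 0.462 × 2160 × (1300 − 20.8) × 9.21 / [2330 × (1 + 0.117 × 9.21)] = 1.18×10^7 / 4841 = 2429 m³.
Hydraulic retention time τ = V/Q = 2429 / 2160 = 1.124 d = 26.99 h.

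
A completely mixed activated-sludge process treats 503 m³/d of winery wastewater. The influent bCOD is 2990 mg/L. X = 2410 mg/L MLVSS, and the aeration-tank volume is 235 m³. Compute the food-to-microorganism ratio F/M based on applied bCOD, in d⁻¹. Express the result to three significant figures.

Food-to-microorganism ratio F/M = Q S₀ / (V X) = 503 × 2990 / (235.0 × 2410) = 2.656 d⁻¹.

F/M ≈ 2.66 d⁻¹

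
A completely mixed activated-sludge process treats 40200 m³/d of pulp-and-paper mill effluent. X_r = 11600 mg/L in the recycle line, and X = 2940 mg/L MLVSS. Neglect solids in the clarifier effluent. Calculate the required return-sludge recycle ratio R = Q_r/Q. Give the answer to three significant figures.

R = Q_r/Q = X/(X_r − X) = 2940 / (11600 − 2940) = 0.3395.

R ≈ 0.339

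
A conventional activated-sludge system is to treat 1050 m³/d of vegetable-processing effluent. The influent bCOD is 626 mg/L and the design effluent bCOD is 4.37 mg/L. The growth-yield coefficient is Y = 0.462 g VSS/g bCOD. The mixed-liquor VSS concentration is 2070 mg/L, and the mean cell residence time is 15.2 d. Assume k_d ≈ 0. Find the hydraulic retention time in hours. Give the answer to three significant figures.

With k_d = 0 the design equation reduces to V = Y Q (S₀−S) θ_c / X = 0.462 × 1050 × (626 − 4.37) × 15.2 / 2070 = 2214 m³.
τ = V/Q = 2214/1050 = 2.109 d, or 50.61 h.

τ ≈ 50.6 h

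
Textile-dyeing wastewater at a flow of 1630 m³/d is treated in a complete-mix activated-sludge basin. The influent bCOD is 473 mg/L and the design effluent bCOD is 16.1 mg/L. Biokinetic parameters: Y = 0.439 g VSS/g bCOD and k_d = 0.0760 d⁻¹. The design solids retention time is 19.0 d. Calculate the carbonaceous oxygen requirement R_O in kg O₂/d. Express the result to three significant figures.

R_O ≈ 555 kg O₂/d

The observed yield is Y_obs = Y/(1 + k_d·θ_c) = 0.439 / (1 + 0.0760 × 19.0) = 0.439 / 2.444 = 0.1796 g VSS per g bCOD removed.
ΔS = 473 − 16.1 = 456.9 mg/L, so the substrate removal rate is 1630 × 456.9/1000 = 744.7 kg bCOD/d.
Net sludge production P_X = 0.1796 × 744.7 = 133.8 kg VSS/d.
Carbonaceous O₂ demand = substrate oxidised − cell-mass equivalent = 744.7 − 1.42 × 133.8 = 554.8 kg O₂/d.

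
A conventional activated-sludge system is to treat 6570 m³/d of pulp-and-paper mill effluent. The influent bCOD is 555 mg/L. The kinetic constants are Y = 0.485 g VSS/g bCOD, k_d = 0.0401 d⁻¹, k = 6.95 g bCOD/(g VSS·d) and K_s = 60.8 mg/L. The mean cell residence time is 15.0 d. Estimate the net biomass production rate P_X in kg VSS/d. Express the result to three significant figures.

P_X ≈ 1100 kg VSS/d

For a completely mixed reactor with recycle the Lawrence–McCarty relation gives S = K_s·(1 + k_d·θ_c) / [θ_c·(Y·k − k_d) − 1] = 60.8 × (1 + 0.0401 × 15.0) / [15.0 × (0.485 × 6.95 − 0.0401) − 1] = 97.37 / 48.96 = 1.989 mg/L.
The observed yield is Y_obs = Y/(1 + k_d·θ_c) = 0.485 / (1 + 0.0401 × 15.0) = 0.485 / 1.601 = 0.3028 g VSS per g bCOD removed.
Q·(S₀ − S) = 6570 × (555 − 1.99) × 10⁻³ = 3633 kg/d removed.
P_X = Y_obs · Q(S₀ − S) = 0.3028 × 3633 = 1100 kg VSS/d.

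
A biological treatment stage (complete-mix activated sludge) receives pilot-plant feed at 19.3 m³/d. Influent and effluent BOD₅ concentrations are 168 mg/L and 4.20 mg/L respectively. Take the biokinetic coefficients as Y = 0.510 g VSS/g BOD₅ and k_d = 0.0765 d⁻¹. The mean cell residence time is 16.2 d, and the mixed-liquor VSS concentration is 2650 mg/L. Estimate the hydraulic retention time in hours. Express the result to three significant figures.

Rearranging the biomass balance for a CMAS with decay, V = Y·Q·ΔS·θ_c / [X·(1+k_d θ_c)] = 0.510 × 19.3 × (168 − 4.20) × 16.2 / [2650 × (1 + 0.0765 × 16.2)] = 2.61×10^4 / 5934 = 4.401 m³.
HRT = V/Q = 4.401 m³ / 19.3 m³·d⁻¹ = 0.2281 d × 24 = 5.473 h.

τ ≈ 5.47 h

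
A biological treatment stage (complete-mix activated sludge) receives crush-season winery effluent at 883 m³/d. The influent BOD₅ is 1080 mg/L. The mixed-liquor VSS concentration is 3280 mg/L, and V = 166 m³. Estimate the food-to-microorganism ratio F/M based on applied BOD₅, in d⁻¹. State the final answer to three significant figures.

F/M ≈ 1.75 d⁻¹

F/M = Q·S₀ / (V·X) = 883 × 1080 / (166.0 × 3280) = 1.751 g BOD₅·(g VSS·d)⁻¹.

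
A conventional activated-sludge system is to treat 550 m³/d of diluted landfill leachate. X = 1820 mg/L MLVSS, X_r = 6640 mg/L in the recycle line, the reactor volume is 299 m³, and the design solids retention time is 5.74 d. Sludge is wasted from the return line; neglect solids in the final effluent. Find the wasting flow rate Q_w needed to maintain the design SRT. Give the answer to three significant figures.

Q_w ≈ 14.3 m³/d

θ_c = V·X/(Q_w·X_r) when wasting from the recycle, so Q_w = V·X/(θ_c·X_r) = 299.0 × 1820 / (5.74 × 6640) = 14.28 m³/d.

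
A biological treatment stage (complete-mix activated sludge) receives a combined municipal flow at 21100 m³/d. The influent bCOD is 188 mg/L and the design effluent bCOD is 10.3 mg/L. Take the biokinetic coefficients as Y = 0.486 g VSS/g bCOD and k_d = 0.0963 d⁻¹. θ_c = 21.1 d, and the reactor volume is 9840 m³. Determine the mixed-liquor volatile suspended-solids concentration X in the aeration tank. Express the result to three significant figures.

X ≈ 1290 mg/L

Solving the biomass balance for X: X = Y Q (S₀−S) θ_c / [V (1+k_d θ_c)] = 0.486 × 21100 × (188 − 10.3) × 21.1 / [9840 × (1 + 0.0963 × 21.1)] = 1289 mg/L.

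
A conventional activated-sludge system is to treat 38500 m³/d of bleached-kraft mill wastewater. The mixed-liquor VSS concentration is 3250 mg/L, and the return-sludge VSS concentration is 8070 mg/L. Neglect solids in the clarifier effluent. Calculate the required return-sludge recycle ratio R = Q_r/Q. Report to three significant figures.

Mass balance around the secondary clarifier (neglecting effluent solids): R = X / (X_r − X) = 3250 / (8070 − 3250) = 0.6743.

R ≈ 0.674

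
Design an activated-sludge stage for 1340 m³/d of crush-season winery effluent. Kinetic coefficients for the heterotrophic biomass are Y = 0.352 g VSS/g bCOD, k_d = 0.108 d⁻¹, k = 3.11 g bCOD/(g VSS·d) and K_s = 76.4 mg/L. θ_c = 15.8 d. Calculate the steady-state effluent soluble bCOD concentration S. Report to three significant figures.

S ≈ 14.2 mg/L

Effluent substrate depends only on kinetics and SRT: S = K_s(1 + k_d θ_c) / [θ_c(Yk − k_d) − 1] = 76.4 × (1 + 0.108 × 15.8) / [15.8 × (0.352 × 3.11 − 0.108) − 1] = 206.8 / 14.59 = 14.17 mg/L.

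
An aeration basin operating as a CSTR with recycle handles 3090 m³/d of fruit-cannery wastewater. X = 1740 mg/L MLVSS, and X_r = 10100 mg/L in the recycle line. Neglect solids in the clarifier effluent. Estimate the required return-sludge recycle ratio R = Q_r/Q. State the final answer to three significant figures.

Mass balance around the secondary clarifier (neglecting effluent solids): R = X / (X_r − X) = 1740 / (10100 − 1740) = 0.2081.

R ≈ 0.208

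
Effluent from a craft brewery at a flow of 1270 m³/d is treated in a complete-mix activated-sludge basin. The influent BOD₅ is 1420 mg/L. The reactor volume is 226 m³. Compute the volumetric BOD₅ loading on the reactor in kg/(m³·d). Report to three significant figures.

L_v ≈ 7.98 kg BOD₅/(m³·d)

Volumetric loading L_v = Q·S₀ / V = 1270 × 1420 g/m³ / 226.0 m³ = 7980 g/(m³·d) = 7.980 kg BOD₅/(m³·d).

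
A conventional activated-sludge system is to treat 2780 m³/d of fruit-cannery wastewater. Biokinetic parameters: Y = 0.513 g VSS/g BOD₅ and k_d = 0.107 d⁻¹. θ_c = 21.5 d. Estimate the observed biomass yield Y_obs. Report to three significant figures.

Y_obs ≈ 0.155 g VSS/g BOD₅

Correct the yield for decay: Y_obs = Y/(1 + k_d θ_c) = 0.513 / (1 + 0.107 × 21.5) = 0.513 / 3.300 = 0.1554.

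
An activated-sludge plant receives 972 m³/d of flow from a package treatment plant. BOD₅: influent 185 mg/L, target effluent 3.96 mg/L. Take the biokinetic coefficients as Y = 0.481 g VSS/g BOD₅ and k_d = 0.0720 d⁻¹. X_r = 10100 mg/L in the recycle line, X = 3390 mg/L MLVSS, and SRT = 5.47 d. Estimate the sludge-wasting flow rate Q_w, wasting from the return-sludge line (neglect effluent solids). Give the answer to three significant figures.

Q_w ≈ 6.01 m³/d

Steady-state biomass mass balance: V·X·(1 + k_d·θ_c) = Y·Q·(S₀ − S)·θ_c, so V = 0.481 × 972 × (185 − 3.96) × 5.47 / [3390 × (1 + 0.0720 × 5.47)] = 4.63×10^5 / 4725 = 97.99 m³.
Wasting from the return line (neglecting effluent solids): Q_w = V·X / (θ_c·X_r) = 97.99 × 3390 / (5.47 × 10100) = 6.012 m³/d.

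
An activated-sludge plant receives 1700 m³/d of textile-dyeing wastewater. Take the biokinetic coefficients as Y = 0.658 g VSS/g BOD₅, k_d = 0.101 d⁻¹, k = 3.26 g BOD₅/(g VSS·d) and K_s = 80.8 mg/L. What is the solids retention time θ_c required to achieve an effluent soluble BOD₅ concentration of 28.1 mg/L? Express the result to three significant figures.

Specific growth rate at S = 28.1 mg/L: μ = YkS/(K_s+S) = 0.658·3.26·28.1/(80.8+28.1) = 0.5535 d⁻¹.
θ_c = 1/(μ − k_d) = 1/(0.5535 − 0.101) = 1/0.4525 = 2.210 d.

θ_c ≈ 2.21 d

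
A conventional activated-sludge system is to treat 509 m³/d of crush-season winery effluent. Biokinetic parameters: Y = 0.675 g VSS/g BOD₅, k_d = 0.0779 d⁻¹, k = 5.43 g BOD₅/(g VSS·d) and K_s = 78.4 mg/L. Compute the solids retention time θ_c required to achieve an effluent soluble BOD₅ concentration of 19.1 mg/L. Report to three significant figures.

θ_c ≈ 1.56 d

Specific growth rate at S = 19.1 mg/L: μ = YkS/(K_s+S) = 0.675·5.43·19.1/(78.4+19.1) = 0.7180 d⁻¹.
θ_c = 1/(μ − k_d) = 1/(0.7180 − 0.0779) = 1/0.6401 = 1.562 d.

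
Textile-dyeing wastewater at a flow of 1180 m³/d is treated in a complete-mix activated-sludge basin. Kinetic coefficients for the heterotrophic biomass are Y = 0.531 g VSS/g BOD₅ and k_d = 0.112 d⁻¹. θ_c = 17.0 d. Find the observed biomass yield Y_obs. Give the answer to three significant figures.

Observed yield with endogenous decay: Y_obs = Y / (1 + k_d·θ_c) = 0.531 / (1 + 0.112 × 17.0) = 0.531 / 2.904 = 0.1829 g VSS/g BOD₅.

Y_obs ≈ 0.183 g VSS/g BOD₅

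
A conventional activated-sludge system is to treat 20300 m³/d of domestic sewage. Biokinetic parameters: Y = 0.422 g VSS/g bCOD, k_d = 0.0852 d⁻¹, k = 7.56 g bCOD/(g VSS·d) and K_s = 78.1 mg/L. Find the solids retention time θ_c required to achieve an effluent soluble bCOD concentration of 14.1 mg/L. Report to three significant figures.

Specific growth rate at S = 14.1 mg/L: μ = YkS/(K_s+S) = 0.422·7.56·14.1/(78.1+14.1) = 0.4879 d⁻¹.
θ_c = 1/(μ − k_d) = 1/(0.4879 − 0.0852) = 1/0.4027 = 2.483 d.

θ_c ≈ 2.48 d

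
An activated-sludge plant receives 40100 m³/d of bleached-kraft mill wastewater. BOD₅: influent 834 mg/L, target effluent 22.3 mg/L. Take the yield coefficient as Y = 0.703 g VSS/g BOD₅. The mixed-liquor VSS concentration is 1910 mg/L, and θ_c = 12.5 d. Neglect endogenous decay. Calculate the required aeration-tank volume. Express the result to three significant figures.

V ≈ 150000 m³

With k_d = 0 the design equation reduces to V = Y Q (S₀−S) θ_c / X = 0.703 × 40100 × (834 − 22.3) × 12.5 / 1910 = 149752 m³.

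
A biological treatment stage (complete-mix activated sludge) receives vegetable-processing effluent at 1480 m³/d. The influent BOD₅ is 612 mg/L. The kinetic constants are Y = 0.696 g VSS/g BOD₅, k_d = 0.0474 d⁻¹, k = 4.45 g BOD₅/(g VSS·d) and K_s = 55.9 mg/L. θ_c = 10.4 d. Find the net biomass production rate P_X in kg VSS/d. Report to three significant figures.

From the Monod/SRT balance for a CMAS, S = K_s·(1+k_d θ_c)/[θ_c·(Y k − k_d) − 1] = 55.9 × (1 + 0.0474 × 10.4) / [10.4 × (0.696 × 4.45 − 0.0474) − 1] = 83.46 / 30.72 = 2.717 mg/L.
Correct the yield for decay: Y_obs = Y/(1 + k_d θ_c) = 0.696 / (1 + 0.0474 × 10.4) = 0.696 / 1.493 = 0.4662.
Substrate removed = Q·(S₀ − S) = 1480 m³/d × (612 − 2.72) g/m³ = 9.02×10^5 g/d = 901.7 kg/d.
Net biomass production P_X = Y_obs × Q·(S₀ − S) = 0.4662 × 901.7 = 420.4 kg VSS/d.

P_X ≈ 420 kg VSS/d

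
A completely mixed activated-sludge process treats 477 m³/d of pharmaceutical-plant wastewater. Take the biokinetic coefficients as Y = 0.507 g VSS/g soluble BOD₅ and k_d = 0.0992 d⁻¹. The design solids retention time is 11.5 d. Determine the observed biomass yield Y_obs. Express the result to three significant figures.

Observed yield with endogenous decay: Y_obs = Y / (1 + k_d·θ_c) = 0.507 / (1 + 0.0992 × 11.5) = 0.507 / 2.141 = 0.2368 g VSS/g soluble BOD₅.

Y_obs ≈ 0.237 g VSS/g soluble BOD₅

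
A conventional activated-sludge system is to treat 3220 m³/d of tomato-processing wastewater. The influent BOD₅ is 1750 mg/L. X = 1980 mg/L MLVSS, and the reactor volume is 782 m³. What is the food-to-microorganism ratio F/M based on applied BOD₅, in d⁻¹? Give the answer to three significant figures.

F/M = Q·S₀ / (V·X) = 3220 × 1750 / (782.0 × 1980) = 3.639 g BOD₅·(g VSS·d)⁻¹.

F/M ≈ 3.64 d⁻¹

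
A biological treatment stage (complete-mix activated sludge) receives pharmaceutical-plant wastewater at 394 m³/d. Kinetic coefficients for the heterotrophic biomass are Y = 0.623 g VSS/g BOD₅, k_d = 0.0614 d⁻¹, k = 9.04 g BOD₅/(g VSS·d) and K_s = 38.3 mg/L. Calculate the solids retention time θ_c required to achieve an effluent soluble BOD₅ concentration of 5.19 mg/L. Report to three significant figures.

From 1/θ_c = Y·k·S/(K_s + S) − k_d: Y·k·S/(K_s+S) = 0.623 × 9.04 × 5.19 / (38.3 + 5.19) = 0.6721 d⁻¹.
θ_c = 1/(μ − k_d) = 1/(0.6721 − 0.0614) = 1/0.6107 = 1.637 d.

θ_c ≈ 1.64 d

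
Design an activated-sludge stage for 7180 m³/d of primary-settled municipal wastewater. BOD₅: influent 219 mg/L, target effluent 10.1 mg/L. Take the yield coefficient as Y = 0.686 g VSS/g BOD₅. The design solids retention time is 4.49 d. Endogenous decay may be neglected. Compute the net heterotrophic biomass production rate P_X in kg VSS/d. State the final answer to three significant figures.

Since k_d ≈ 0, Y_obs = Y = 0.686 g VSS/g BOD₅.
Q·(S₀ − S) = 7180 × (219 − 10.1) × 10⁻³ = 1500 kg/d removed.
Biomass produced: P_X = Y_obs·Q·ΔS = 0.6860 × 1500 ≈ 1029 kg VSS/d.

P_X ≈ 1030 kg VSS/d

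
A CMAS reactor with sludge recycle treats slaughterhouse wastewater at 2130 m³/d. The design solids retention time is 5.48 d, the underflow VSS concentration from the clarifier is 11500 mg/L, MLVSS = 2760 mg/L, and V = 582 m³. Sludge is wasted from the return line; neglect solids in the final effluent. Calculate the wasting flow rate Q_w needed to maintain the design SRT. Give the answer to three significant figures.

Q_w ≈ 25.5 m³/d

θ_c = V·X/(Q_w·X_r) when wasting from the recycle, so Q_w = V·X/(θ_c·X_r) = 582.0 × 2760 / (5.48 × 11500) = 25.49 m³/d.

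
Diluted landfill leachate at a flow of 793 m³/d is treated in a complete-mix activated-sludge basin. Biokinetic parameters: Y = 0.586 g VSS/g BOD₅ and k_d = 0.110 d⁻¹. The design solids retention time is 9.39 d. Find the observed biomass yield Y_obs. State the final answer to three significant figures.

Y_obs ≈ 0.288 g VSS/g BOD₅

Correct the yield for decay: Y_obs = Y/(1 + k_d θ_c) = 0.586 / (1 + 0.110 × 9.39) = 0.586 / 2.033 = 0.2883.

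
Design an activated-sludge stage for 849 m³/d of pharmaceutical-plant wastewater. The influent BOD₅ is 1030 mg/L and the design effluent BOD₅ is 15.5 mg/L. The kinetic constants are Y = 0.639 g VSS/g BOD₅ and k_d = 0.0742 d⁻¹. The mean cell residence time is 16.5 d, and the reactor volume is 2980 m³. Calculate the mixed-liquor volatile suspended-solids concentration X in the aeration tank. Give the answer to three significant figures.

X = Y·Q·ΔS·θ_c / [V·(1 + k_d θ_c)] = 0.639 × 849 × (1030 − 15.5) × 16.5 / [2980 × (1 + 0.0742 × 16.5)] = 1370 mg/L.

X ≈ 1370 mg/L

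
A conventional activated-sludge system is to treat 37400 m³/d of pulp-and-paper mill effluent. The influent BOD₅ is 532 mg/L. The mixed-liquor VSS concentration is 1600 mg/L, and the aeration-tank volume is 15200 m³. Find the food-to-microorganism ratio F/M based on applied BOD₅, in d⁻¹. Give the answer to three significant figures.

Food-to-microorganism ratio F/M = Q S₀ / (V X) = 37400 × 532 / (15200 × 1600) = 0.8181 d⁻¹.

F/M ≈ 0.818 d⁻¹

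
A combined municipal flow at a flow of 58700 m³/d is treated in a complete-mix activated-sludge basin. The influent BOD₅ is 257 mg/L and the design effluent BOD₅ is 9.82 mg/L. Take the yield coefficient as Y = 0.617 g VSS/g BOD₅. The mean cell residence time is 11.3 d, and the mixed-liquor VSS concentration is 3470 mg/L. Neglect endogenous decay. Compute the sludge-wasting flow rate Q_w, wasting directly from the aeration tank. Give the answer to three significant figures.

Q_w ≈ 2580 m³/d

Biomass mass balance (decay neglected): V·X = Y·Q·(S₀ − S)·θ_c, so V = 0.617 × 58700 × (257 − 9.82) × 11.3 / 3470 = 29153 m³.
With mixed-liquor wasting, θ_c = V/Q_w, so Q_w = V/θ_c = 29153/11.3 = 2580 m³/d.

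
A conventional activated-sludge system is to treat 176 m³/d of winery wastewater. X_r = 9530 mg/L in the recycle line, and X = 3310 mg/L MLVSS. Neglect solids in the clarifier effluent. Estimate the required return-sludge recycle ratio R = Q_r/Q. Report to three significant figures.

R ≈ 0.532

Mass balance around the secondary clarifier (neglecting effluent solids): R = X / (X_r − X) = 3310 / (9530 − 3310) = 0.5322.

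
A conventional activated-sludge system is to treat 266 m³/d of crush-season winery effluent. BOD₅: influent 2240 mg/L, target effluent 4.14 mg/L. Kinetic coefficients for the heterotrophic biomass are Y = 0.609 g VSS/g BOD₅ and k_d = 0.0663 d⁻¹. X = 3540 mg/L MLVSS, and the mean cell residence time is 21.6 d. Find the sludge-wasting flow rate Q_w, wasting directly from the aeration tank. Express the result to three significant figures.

Steady-state biomass mass balance: V·X·(1 + k_d·θ_c) = Y·Q·(S₀ − S)·θ_c, so V = 0.609 × 266 × (2240 − 4.14) × 21.6 / [3540 × (1 + 0.0663 × 21.6)] = 7.82×10^6 / 8610 = 908.7 m³.
Wasting from the aeration tank: Q_w = V / θ_c = 908.7 / 21.6 = 42.07 m³/d.

Q_w ≈ 42.1 m³/d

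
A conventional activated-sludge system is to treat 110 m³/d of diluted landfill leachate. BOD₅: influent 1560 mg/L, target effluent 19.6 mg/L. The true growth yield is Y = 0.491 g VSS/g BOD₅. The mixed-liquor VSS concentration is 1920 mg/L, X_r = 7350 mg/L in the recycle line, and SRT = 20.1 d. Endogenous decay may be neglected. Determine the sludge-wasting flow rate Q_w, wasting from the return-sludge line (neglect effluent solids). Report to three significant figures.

Q_w ≈ 11.3 m³/d

V·X = Y·Q·ΔS·θ_c gives V = 0.491 × 110 × (1560 − 19.6) × 20.1 / 1920 = 871.0 m³.
Wasting from the return line (neglecting effluent solids): Q_w = V·X / (θ_c·X_r) = 871.0 × 1920 / (20.1 × 7350) = 11.32 m³/d.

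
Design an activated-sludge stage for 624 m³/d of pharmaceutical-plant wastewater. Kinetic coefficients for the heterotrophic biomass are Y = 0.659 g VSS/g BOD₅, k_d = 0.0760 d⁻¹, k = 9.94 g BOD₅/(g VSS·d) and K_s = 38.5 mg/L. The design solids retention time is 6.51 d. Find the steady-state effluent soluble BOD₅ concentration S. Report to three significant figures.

S ≈ 1.40 mg/L

For a completely mixed reactor with recycle the Lawrence–McCarty relation gives S = K_s·(1 + k_d·θ_c) / [θ_c·(Y·k − k_d) − 1] = 38.5 × (1 + 0.0760 × 6.51) / [6.51 × (0.659 × 9.94 − 0.0760) − 1] = 57.55 / 41.15 = 1.399 mg/L.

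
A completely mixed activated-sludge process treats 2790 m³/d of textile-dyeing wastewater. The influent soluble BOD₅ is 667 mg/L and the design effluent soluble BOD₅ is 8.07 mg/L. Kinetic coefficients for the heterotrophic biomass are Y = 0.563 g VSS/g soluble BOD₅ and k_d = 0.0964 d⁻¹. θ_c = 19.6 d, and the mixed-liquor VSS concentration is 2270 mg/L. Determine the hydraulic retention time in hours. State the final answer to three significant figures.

τ ≈ 26.6 h

Rearranging the biomass balance for a CMAS with decay, V = Y·Q·ΔS·θ_c / [X·(1+k_d θ_c)] = 0.563 × 2790 × (667 − 8.07) × 19.6 / [2270 × (1 + 0.0964 × 19.6)] = 2.03×10^7 / 6559 = 3093 m³.
HRT = V/Q = 3093 m³ / 2790 m³·d⁻¹ = 1.109 d × 24 = 26.61 h.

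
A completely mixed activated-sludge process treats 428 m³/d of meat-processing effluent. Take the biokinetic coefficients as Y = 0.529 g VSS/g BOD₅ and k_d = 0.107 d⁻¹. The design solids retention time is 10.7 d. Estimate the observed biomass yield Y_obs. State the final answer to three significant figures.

Observed yield with endogenous decay: Y_obs = Y / (1 + k_d·θ_c) = 0.529 / (1 + 0.107 × 10.7) = 0.529 / 2.145 = 0.2466 g VSS/g BOD₅.

Y_obs ≈ 0.247 g VSS/g BOD₅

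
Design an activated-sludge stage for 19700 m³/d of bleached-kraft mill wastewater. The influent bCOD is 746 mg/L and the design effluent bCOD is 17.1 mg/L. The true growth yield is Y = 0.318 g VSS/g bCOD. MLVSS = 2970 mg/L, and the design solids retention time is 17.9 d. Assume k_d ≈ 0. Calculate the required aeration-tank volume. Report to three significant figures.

V ≈ 27500 m³

V·X = Y·Q·ΔS·θ_c gives V = 0.318 × 19700 × (746 − 17.1) × 17.9 / 2970 = 27521 m³.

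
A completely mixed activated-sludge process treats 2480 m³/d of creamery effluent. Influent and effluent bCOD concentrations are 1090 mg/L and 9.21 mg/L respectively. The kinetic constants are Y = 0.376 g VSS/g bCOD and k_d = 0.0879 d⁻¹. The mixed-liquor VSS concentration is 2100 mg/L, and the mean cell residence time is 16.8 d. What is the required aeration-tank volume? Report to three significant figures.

V ≈ 3260 m³

From the SRT design equation V = Y Q (S₀−S) θ_c / [X (1 + k_d θ_c)] = 0.376 × 2480 × (1090 − 9.21) × 16.8 / [2100 × (1 + 0.0879 × 16.8)] = 1.69×10^7 / 5201 = 3255 m³.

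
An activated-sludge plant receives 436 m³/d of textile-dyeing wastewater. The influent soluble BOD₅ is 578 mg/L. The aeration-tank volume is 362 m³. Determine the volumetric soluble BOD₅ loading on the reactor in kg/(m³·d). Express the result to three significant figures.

L_v ≈ 0.696 kg soluble BOD₅/(m³·d)

Applied soluble BOD₅ load per unit volume = Q·S₀/V = (436 × 578/1000)/362.0 = 0.6962 kg soluble BOD₅·m⁻³·d⁻¹.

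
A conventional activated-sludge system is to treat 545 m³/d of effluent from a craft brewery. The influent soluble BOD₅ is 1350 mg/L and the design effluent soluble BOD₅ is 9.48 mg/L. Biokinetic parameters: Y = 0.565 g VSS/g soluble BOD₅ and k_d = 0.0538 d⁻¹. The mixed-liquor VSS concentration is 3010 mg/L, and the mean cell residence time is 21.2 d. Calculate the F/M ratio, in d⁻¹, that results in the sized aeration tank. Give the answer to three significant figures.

F/M ≈ 0.180 d⁻¹

Rearranging the biomass balance for a CMAS with decay, V = Y·Q·ΔS·θ_c / [X·(1+k_d θ_c)] = 0.565 × 545 × (1350 − 9.48) × 21.2 / [3010 × (1 + 0.0538 × 21.2)] = 8.75×10^6 / 6443 = 1358 m³.
Food-to-microorganism ratio F/M = Q S₀ / (V X) = 545 × 1350 / (1358 × 3010) = 0.1800 d⁻¹.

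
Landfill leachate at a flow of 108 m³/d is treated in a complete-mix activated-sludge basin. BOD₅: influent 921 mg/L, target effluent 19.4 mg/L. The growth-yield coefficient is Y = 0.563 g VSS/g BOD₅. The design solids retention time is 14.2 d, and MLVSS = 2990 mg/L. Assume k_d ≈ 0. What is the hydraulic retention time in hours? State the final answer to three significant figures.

τ ≈ 57.9 h

Biomass mass balance (decay neglected): V·X = Y·Q·(S₀ − S)·θ_c, so V = 0.563 × 108 × (921 − 19.4) × 14.2 / 2990 = 260.4 m³.
HRT = V/Q = 260.4 m³ / 108 m³·d⁻¹ = 2.411 d × 24 = 57.86 h.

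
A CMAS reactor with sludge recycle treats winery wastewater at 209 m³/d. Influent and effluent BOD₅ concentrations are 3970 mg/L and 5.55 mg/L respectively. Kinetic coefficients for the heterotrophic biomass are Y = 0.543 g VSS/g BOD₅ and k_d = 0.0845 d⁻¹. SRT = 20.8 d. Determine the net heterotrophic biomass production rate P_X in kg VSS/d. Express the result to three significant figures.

P_X ≈ 163 kg VSS/d

Observed yield with endogenous decay: Y_obs = Y / (1 + k_d·θ_c) = 0.543 / (1 + 0.0845 × 20.8) = 0.543 / 2.758 = 0.1969 g VSS/g BOD₅.
Mass of BOD₅ removed per day: Q(S₀ − S) = 209 × 3964 g/m³ = 828.6 kg/d.
P_X = Y_obs · Q(S₀ − S) = 0.1969 × 828.6 = 163.2 kg VSS/d.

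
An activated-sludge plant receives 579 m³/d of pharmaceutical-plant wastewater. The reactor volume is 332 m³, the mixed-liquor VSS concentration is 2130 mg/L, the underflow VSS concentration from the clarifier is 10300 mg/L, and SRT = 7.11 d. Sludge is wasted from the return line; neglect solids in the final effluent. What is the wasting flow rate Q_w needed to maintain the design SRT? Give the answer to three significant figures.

Wasting from the return line (neglecting effluent solids): Q_w = V·X / (θ_c·X_r) = 332.0 × 2130 / (7.11 × 10300) = 9.656 m³/d.

Q_w ≈ 9.66 m³/d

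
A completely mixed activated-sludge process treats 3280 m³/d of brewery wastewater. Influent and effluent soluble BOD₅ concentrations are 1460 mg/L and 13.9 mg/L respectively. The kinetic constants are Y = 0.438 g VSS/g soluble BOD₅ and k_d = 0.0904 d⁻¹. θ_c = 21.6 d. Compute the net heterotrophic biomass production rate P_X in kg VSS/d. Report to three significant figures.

P_X ≈ 704 kg VSS/d

Correct the yield for decay: Y_obs = Y/(1 + k_d θ_c) = 0.438 / (1 + 0.0904 × 21.6) = 0.438 / 2.953 = 0.1483.
Q·(S₀ − S) = 3280 × (1460 − 13.9) × 10⁻³ = 4743 kg/d removed.
So the net sludge growth is P_X = 0.1483 × 4743 = 703.6 kg VSS/d.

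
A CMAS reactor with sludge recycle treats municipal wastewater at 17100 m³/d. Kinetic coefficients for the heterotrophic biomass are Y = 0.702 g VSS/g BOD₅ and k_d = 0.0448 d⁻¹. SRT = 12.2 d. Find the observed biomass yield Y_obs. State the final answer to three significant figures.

Y_obs ≈ 0.454 g VSS/g BOD₅

Y_obs = Y / (1 + k_d θ_c) = 0.702 / (1 + 0.0448 × 12.2) = 0.702 / 1.547 = 0.4539.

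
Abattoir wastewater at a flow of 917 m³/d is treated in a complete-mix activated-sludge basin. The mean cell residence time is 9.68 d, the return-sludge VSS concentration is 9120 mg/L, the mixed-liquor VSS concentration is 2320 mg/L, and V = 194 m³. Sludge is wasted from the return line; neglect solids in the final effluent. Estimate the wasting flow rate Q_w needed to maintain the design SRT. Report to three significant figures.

Wasting from the return line (neglecting effluent solids): Q_w = V·X / (θ_c·X_r) = 194.0 × 2320 / (9.68 × 9120) = 5.098 m³/d.

Q_w ≈ 5.10 m³/d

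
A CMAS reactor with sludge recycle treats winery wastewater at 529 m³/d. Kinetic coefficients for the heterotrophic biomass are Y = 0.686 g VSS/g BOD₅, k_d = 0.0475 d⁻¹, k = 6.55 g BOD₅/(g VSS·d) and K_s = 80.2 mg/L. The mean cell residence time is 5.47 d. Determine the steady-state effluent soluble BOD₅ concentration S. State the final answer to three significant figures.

S ≈ 4.33 mg/L

Effluent substrate depends only on kinetics and SRT: S = K_s(1 + k_d θ_c) / [θ_c(Yk − k_d) − 1] = 80.2 × (1 + 0.0475 × 5.47) / [5.47 × (0.686 × 6.55 − 0.0475) − 1] = 101.0 / 23.32 = 4.333 mg/L.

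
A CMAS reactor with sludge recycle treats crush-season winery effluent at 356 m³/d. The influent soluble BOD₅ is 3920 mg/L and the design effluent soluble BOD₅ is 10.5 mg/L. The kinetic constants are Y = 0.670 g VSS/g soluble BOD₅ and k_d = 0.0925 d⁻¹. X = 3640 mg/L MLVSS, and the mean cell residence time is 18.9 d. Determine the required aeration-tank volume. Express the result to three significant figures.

V ≈ 1760 m³

Steady-state biomass mass balance: V·X·(1 + k_d·θ_c) = Y·Q·(S₀ − S)·θ_c, so V = 0.670 × 356 × (3920 − 10.5) × 18.9 / [3640 × (1 + 0.0925 × 18.9)] = 1.76×10^7 / 10004 = 1762 m³.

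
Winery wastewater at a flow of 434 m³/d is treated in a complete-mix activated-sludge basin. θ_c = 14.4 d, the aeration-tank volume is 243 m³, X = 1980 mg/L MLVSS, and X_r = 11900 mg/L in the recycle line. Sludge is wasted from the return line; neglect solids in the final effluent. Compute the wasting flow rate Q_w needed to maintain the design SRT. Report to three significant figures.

Q_w ≈ 2.81 m³/d

Q_w = (V·X)/(θ_c X_r) = 243.0 × 1980 / (14.4 × 11900) = 2.808 m³/d.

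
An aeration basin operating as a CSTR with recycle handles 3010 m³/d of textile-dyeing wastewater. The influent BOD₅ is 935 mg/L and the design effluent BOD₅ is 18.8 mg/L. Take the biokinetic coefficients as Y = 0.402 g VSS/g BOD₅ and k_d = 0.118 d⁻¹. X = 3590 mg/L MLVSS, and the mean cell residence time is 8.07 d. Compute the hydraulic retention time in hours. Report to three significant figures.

τ ≈ 10.2 h

Steady-state biomass mass balance: V·X·(1 + k_d·θ_c) = Y·Q·(S₀ − S)·θ_c, so V = 0.402 × 3010 × (935 − 18.8) × 8.07 / [3590 × (1 + 0.118 × 8.07)] = 8.95×10^6 / 7009 = 1277 m³.
τ = V/Q = 1277/3010 = 0.4241 d, or 10.18 h.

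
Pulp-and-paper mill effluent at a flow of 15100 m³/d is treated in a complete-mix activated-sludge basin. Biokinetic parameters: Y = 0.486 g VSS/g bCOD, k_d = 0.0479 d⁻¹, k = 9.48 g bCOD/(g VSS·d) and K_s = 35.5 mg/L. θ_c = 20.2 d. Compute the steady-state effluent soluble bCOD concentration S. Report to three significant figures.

Effluent substrate depends only on kinetics and SRT: S = K_s(1 + k_d θ_c) / [θ_c(Yk − k_d) − 1] = 35.5 × (1 + 0.0479 × 20.2) / [20.2 × (0.486 × 9.48 − 0.0479) − 1] = 69.85 / 91.10 = 0.7667 mg/L.

S ≈ 0.767 mg/L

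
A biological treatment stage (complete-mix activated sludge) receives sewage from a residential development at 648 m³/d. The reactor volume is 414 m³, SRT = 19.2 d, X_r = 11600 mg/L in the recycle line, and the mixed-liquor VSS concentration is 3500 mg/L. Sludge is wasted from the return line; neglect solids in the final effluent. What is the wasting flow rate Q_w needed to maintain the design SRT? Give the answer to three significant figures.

Wasting from the return line (neglecting effluent solids): Q_w = V·X / (θ_c·X_r) = 414.0 × 3500 / (19.2 × 11600) = 6.506 m³/d.

Q_w ≈ 6.51 m³/d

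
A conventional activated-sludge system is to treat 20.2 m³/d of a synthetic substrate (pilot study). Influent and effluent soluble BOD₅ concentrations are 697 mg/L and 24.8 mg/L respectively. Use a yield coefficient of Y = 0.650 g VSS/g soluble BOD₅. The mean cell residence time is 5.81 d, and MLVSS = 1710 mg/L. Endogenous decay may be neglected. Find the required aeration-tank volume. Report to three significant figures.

V ≈ 30.0 m³

V·X = Y·Q·ΔS·θ_c gives V = 0.650 × 20.2 × (697 − 24.8) × 5.81 / 1710 = 29.99 m³.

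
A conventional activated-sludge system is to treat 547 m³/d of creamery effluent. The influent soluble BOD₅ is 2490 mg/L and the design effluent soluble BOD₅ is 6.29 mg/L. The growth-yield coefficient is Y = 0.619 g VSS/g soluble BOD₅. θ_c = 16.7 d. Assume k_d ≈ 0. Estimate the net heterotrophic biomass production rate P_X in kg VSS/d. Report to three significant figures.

Since k_d ≈ 0, Y_obs = Y = 0.619 g VSS/g soluble BOD₅.
Q·(S₀ − S) = 547 × (2490 − 6.29) × 10⁻³ = 1359 kg/d removed.
So the net sludge growth is P_X = 0.6190 × 1359 = 841.0 kg VSS/d.

P_X ≈ 841 kg VSS/d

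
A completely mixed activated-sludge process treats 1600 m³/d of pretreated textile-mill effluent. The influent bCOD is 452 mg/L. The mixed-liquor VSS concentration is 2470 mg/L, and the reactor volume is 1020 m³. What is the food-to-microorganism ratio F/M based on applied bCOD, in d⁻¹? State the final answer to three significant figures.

F/M = applied load / biomass = Q·S₀/(V·X) = 1600 × 452 / (1020 × 2470) = 0.2871 d⁻¹.

F/M ≈ 0.287 d⁻¹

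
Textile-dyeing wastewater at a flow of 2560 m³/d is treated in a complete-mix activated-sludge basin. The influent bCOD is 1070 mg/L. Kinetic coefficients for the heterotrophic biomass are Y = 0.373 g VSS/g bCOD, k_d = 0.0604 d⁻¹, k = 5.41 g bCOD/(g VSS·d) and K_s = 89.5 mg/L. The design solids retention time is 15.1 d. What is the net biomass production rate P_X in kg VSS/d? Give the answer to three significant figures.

For a completely mixed reactor with recycle the Lawrence–McCarty relation gives S = K_s·(1 + k_d·θ_c) / [θ_c·(Y·k − k_d) − 1] = 89.5 × (1 + 0.0604 × 15.1) / [15.1 × (0.373 × 5.41 − 0.0604) − 1] = 171.1 / 28.56 = 5.992 mg/L.
Observed yield with endogenous decay: Y_obs = Y / (1 + k_d·θ_c) = 0.373 / (1 + 0.0604 × 15.1) = 0.373 / 1.912 = 0.1951 g VSS/g bCOD.
Mass of bCOD removed per day: Q(S₀ − S) = 2560 × 1064 g/m³ = 2724 kg/d.
Biomass produced: P_X = Y_obs·Q·ΔS = 0.1951 × 2724 ≈ 531.4 kg VSS/d.

P_X ≈ 531 kg VSS/d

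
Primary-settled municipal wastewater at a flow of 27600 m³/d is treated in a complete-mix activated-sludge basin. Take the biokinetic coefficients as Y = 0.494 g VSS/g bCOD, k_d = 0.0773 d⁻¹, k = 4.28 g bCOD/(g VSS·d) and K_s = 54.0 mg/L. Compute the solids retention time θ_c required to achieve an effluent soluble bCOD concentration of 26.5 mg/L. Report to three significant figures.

θ_c ≈ 1.62 d

At the target effluent, Y k S/(K_s+S) = 0.494×4.28×26.5/80.50 = 0.6960 d⁻¹.
Then 1/θ_c = μ − k_d = 0.6960 − 0.0773 = 0.6187 d⁻¹, giving θ_c = 1.616 d.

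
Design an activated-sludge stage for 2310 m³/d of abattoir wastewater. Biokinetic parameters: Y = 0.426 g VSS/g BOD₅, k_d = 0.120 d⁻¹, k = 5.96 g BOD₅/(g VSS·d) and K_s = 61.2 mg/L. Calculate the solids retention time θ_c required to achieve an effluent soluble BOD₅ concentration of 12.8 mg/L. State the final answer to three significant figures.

Specific growth rate at S = 12.8 mg/L: μ = YkS/(K_s+S) = 0.426·5.96·12.8/(61.2+12.8) = 0.4392 d⁻¹.
θ_c = 1/(μ − k_d) = 1/(0.4392 − 0.120) = 1/0.3192 = 3.133 d.

θ_c ≈ 3.13 d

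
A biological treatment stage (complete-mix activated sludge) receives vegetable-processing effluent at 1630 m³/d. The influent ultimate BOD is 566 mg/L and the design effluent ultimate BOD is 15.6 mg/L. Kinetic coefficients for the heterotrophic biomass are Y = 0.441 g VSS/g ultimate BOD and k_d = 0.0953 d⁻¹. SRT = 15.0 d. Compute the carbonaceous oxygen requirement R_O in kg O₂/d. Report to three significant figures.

Observed yield with endogenous decay: Y_obs = Y / (1 + k_d·θ_c) = 0.441 / (1 + 0.0953 × 15.0) = 0.441 / 2.429 = 0.1815 g VSS/g ultimate BOD.
Mass of ultimate BOD removed per day: Q(S₀ − S) = 1630 × 550.4 g/m³ = 897.2 kg/d.
Biomass synthesised: P_X = Y_obs × 897.2 = 162.8 kg VSS/d.
Carbonaceous O₂ demand = substrate oxidised − cell-mass equivalent = 897.2 − 1.42 × 162.8 = 665.9 kg O₂/d.

R_O ≈ 666 kg O₂/d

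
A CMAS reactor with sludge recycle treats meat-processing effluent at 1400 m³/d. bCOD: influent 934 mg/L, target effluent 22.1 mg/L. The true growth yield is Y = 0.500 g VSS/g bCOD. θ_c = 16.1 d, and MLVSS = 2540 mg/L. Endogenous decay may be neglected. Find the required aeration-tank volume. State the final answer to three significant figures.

Biomass mass balance (decay neglected): V·X = Y·Q·(S₀ − S)·θ_c, so V = 0.500 × 1400 × (934 − 22.1) × 16.1 / 2540 = 4046 m³.

V ≈ 4050 m³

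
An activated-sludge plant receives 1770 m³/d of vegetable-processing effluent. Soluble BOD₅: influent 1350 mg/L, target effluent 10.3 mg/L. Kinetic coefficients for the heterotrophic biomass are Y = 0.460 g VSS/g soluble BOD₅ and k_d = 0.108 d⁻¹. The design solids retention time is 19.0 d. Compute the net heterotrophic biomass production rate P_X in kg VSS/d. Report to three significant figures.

Observed yield with endogenous decay: Y_obs = Y / (1 + k_d·θ_c) = 0.460 / (1 + 0.108 × 19.0) = 0.460 / 3.052 = 0.1507 g VSS/g soluble BOD₅.
ΔS = 1350 − 10.3 = 1340 mg/L, so the substrate removal rate is 1770 × 1340/1000 = 2371 kg soluble BOD₅/d.
So the net sludge growth is P_X = 0.1507 × 2371 = 357.4 kg VSS/d.

P_X ≈ 357 kg VSS/d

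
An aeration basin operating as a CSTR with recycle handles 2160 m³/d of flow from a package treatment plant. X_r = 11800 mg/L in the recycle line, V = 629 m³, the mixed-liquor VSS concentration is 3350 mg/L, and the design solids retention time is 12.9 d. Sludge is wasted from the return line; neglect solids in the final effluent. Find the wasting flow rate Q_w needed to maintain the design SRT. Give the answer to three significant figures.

Q_w = (V·X)/(θ_c X_r) = 629.0 × 3350 / (12.9 × 11800) = 13.84 m³/d.

Q_w ≈ 13.8 m³/d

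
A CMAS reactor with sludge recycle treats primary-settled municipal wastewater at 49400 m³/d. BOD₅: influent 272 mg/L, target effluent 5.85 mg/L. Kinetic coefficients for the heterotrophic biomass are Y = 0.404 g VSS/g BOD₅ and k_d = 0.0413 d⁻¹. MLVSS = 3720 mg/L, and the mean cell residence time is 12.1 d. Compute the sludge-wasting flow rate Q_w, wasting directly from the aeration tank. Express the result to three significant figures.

Rearranging the biomass balance for a CMAS with decay, V = Y·Q·ΔS·θ_c / [X·(1+k_d θ_c)] = 0.404 × 49400 × (272 − 5.85) × 12.1 / [3720 × (1 + 0.0413 × 12.1)] = 6.43×10^7 / 5579 = 11520 m³.
For wasting at MLVSS concentration, Q_w = V/θ_c = 11520/12.1 = 952.1 m³/d.

Q_w ≈ 952 m³/d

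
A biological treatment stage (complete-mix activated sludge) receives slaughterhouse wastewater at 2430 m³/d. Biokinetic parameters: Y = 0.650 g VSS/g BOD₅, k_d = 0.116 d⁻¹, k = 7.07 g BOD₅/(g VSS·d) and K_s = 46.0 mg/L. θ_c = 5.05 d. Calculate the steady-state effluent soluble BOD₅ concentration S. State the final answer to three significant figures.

From the Monod/SRT balance for a CMAS, S = K_s·(1+k_d θ_c)/[θ_c·(Y k − k_d) − 1] = 46.0 × (1 + 0.116 × 5.05) / [5.05 × (0.650 × 7.07 − 0.116) − 1] = 72.95 / 21.62 = 3.374 mg/L.

S ≈ 3.37 mg/L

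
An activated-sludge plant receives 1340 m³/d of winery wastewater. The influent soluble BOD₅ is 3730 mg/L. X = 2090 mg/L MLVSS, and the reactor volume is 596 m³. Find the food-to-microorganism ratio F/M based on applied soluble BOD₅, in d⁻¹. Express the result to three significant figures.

F/M ≈ 4.01 d⁻¹

Food-to-microorganism ratio F/M = Q S₀ / (V X) = 1340 × 3730 / (596.0 × 2090) = 4.013 d⁻¹.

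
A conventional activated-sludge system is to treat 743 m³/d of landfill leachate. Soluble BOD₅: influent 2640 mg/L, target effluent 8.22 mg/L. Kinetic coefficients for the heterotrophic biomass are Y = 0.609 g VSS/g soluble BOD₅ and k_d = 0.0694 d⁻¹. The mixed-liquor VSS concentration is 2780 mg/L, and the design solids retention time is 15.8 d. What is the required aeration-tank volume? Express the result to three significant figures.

V ≈ 3230 m³

Rearranging the biomass balance for a CMAS with decay, V = Y·Q·ΔS·θ_c / [X·(1+k_d θ_c)] = 0.609 × 743 × (2640 − 8.22) × 15.8 / [2780 × (1 + 0.0694 × 15.8)] = 1.88×10^7 / 5828 = 3228 m³.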